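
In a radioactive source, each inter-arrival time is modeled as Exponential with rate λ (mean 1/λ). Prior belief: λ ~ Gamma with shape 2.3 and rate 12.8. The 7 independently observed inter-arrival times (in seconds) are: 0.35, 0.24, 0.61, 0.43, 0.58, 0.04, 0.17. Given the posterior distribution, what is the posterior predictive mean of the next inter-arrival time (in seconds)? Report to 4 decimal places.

With a Gamma(shape α, rate β) prior on the exponential rate λ, the posterior after n observations with total T = Σxᵢ is Gamma(α+n, β+T).
Sum of observations T = 2.42 seconds; n = 7.
Posterior: Gamma(2.3+7, 12.8+2.42) = Gamma(9.3, 15.22).
The predictive distribution for the next observation is Lomax; its mean is β/(α−1) = 15.22/8.3 = 1.8337.

1.8337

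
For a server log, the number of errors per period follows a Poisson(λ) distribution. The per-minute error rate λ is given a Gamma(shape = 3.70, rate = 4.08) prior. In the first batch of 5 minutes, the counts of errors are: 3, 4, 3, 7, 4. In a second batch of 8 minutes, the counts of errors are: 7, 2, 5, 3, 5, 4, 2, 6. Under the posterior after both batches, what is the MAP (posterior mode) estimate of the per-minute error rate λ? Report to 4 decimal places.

3.3782

With a Gamma(shape α, rate β) prior, the Poisson likelihood is conjugate: the posterior is Gamma(α + ΣXᵢ, β + n).
Batch 1: sum of counts S = 21 over n = 5 minutes.
After batch 1: Gamma(α+S, β+n) = Gamma(3.70+21, 4.08+5) = Gamma(24.70, 9.08).
Batch 2: sum of counts S = 34 over n = 8 minutes.
After batch 2: Gamma(α+S, β+n) = Gamma(24.70+34, 9.08+8) = Gamma(58.70, 17.08).
Mode of Gamma(α,β) for α≥1 is (α−1)/β = 57.70/17.08 = 3.3782.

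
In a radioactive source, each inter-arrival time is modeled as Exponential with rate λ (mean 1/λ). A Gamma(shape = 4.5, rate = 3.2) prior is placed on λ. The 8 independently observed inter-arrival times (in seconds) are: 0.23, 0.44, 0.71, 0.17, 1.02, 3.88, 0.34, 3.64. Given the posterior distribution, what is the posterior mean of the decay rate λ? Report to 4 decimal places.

With a Gamma(shape α, rate β) prior on the exponential rate λ, the posterior after n observations with total T = Σxᵢ is Gamma(α+n, β+T).
Sum of observations T = 10.43 seconds; n = 8.
Posterior: Gamma(4.5+8, 3.2+10.43) = Gamma(12.5, 13.63).
Posterior mean of λ = α/β = 12.5/13.63 = 0.9171.

0.9171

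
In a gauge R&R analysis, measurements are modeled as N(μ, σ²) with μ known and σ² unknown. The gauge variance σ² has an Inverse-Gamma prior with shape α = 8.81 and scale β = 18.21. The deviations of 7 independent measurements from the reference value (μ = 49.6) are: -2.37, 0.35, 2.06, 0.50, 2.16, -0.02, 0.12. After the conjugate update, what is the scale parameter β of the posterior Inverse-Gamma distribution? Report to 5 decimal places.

With known mean μ and an Inverse-Gamma(α, β) prior on σ², the Normal likelihood is conjugate: posterior is Inv-Gamma(α + n/2, β + Σ(xᵢ−μ)²/2).
Σ(xᵢ−μ)² = (-2.37)² + (0.35)² + (2.06)² + (0.50)² + (2.16)² + (-0.02)² + (0.12)² = 14.9134.
Posterior: Inv-Gamma(8.81 + 7/2, 18.21 + 14.9134/2) = Inv-Gamma(12.31, 25.66670).
Posterior β = 25.66670.

25.66670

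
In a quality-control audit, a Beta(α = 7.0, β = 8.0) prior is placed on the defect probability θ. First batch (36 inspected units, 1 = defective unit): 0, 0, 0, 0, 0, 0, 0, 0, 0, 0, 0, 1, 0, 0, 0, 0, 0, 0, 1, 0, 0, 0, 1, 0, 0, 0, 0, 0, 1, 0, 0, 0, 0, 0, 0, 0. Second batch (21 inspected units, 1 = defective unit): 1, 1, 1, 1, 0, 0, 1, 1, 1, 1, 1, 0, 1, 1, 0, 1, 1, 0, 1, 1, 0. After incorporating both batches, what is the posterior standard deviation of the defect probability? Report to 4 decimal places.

The Beta prior is conjugate to a Binomial/Bernoulli likelihood; the update adds successes to α and failures to β.
After batch 1: Beta(7.0+4, 8.0+32) = Beta(11.0, 40.0).
After batch 2: Beta(11.0+15, 40.0+6) = Beta(26.0, 46.0).
Var = αβ/((α+β)²(α+β+1)) = 26.0·46.0/(72.0²·73.0) = 0.00316041; SD = √0.00316041 = 0.0562.

0.0562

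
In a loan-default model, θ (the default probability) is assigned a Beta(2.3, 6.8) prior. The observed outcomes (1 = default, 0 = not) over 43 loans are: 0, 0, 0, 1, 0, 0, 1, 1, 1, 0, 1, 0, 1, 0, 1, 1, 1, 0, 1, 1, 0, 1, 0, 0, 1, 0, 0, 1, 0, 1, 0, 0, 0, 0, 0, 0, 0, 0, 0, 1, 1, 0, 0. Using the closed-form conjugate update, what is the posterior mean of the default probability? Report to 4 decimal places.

0.3704

The Beta prior is conjugate to a Binomial/Bernoulli likelihood; the update adds successes to α and failures to β.
Posterior: Beta(α+k, β+n−k) = Beta(2.3+17, 6.8+26) = Beta(19.3, 32.8).
Posterior mean = α/(α+β) = 19.3/52.1 = 0.3704.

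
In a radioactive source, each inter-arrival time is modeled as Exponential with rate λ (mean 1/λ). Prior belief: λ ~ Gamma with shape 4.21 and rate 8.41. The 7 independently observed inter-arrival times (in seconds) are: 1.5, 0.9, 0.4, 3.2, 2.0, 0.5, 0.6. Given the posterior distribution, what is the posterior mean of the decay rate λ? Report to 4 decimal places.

With a Gamma(shape α, rate β) prior on the exponential rate λ, the posterior after n observations with total T = Σxᵢ is Gamma(α+n, β+T).
Sum of observations T = 9.1 seconds; n = 7.
Posterior: Gamma(4.21+7, 8.41+9.1) = Gamma(11.21, 17.51).
Posterior mean of λ = α/β = 11.21/17.51 = 0.6402.

0.6402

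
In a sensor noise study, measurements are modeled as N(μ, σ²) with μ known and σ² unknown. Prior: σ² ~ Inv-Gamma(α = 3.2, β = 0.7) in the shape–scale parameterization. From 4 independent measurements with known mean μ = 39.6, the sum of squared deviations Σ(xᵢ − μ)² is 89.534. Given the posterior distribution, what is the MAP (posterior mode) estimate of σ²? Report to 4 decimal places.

7.3334

With known mean μ and an Inverse-Gamma(α, β) prior on σ², the Normal likelihood is conjugate: posterior is Inv-Gamma(α + n/2, β + Σ(xᵢ−μ)²/2).
Posterior: Inv-Gamma(3.2 + 4/2, 0.7 + 89.534/2) = Inv-Gamma(5.20, 45.4670).
Mode = β/(α+1) = 45.4670/6.20 = 7.3334.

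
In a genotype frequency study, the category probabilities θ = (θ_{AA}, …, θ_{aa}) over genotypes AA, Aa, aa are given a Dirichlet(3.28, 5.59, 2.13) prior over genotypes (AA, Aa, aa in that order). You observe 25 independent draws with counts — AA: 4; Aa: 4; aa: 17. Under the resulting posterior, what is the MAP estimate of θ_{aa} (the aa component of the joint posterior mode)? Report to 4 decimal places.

The Dirichlet prior is conjugate to the Multinomial likelihood: each posterior αⱼ = prior αⱼ + observed count nⱼ.
Posterior concentration: (7.28, 9.59, 19.13), total = 36.00.
Joint mode component: (α_{aa}−1)/(Σα−K) = 18.13/33.00 = 0.5494.

0.5494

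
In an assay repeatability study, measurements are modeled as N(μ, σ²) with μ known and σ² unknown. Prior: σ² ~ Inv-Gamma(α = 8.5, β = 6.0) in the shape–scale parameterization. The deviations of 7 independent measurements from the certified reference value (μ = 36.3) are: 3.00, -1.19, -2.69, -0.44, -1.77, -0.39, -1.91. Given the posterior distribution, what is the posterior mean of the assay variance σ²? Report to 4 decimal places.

1.6718

With known mean μ and an Inverse-Gamma(α, β) prior on σ², the Normal likelihood is conjugate: posterior is Inv-Gamma(α + n/2, β + Σ(xᵢ−μ)²/2).
Σ(xᵢ−μ)² = (3.00)² + (-1.19)² + (-2.69)² + (-0.44)² + (-1.77)² + (-0.39)² + (-1.91)² = 24.7789.
Posterior: Inv-Gamma(8.5 + 7/2, 6.0 + 24.7789/2) = Inv-Gamma(12.00, 18.38945).
E[σ²|data] = β/(α−1) = 18.38945/11.00 = 1.6718.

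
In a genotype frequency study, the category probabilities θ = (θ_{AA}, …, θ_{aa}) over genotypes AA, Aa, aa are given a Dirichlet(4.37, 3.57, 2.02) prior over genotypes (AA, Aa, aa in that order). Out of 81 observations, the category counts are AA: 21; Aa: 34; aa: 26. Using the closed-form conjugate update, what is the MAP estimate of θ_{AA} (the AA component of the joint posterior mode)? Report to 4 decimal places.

0.2771

The Dirichlet prior is conjugate to the Multinomial likelihood: each posterior αⱼ = prior αⱼ + observed count nⱼ.
Posterior concentration: (25.37, 37.57, 28.02), total = 90.96.
Joint mode component: (α_{AA}−1)/(Σα−K) = 24.37/87.96 = 0.2771.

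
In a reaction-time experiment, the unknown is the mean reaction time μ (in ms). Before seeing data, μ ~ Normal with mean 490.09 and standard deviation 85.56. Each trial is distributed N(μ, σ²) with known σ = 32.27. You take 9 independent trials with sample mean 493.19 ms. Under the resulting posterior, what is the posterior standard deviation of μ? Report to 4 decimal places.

For Normal data with known variance σ², a Normal(μ₀, σ₀²) prior on μ is conjugate. Posterior precision = 1/σ₀² + n/σ²; posterior mean is the precision-weighted average of μ₀ and x̄.
σ₀² = 85.56² = 7320.5136, σ² = 32.27² = 1041.3529; σ² + n·σ₀² = 1041.3529 + 9·7320.5136 = 66925.9753.
Posterior precision = 1/σ₀² + n/σ² = 1/7320.5136 + 9/1041.3529 = (σ² + n·σ₀²)/(σ₀²σ²) = 66925.9753/(7320.5136·1041.3529); posterior variance σₙ² = σ₀²σ²/(σ² + n·σ₀²) = 7320.5136·1041.3529/66925.9753 = 113.905521.
Posterior SD = √σₙ² = √(7320.5136·1041.3529/66925.9753) = 10.6727.

10.6727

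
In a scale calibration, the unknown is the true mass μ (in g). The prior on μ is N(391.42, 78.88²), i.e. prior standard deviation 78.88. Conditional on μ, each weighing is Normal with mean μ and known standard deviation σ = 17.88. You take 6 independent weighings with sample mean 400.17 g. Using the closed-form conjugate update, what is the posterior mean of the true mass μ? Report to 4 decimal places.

400.0957

For Normal data with known variance σ², a Normal(μ₀, σ₀²) prior on μ is conjugate. Posterior precision = 1/σ₀² + n/σ²; posterior mean is the precision-weighted average of μ₀ and x̄.
n·x̄ = 6·400.17 = 2401.02.
σ₀² = 78.88² = 6222.0544, σ² = 17.88² = 319.6944; σ² + n·σ₀² = 319.6944 + 6·6222.0544 = 37652.0208.
Posterior mean = (μ₀/σ₀² + n·x̄/σ²)/(1/σ₀² + n/σ²) = (σ²·μ₀ + σ₀²·n·x̄)/(σ² + n·σ₀²) = (319.6944·391.42 + 6222.0544·2401.02)/37652.0208 = 15064411.837536/37652.0208 = 400.0957.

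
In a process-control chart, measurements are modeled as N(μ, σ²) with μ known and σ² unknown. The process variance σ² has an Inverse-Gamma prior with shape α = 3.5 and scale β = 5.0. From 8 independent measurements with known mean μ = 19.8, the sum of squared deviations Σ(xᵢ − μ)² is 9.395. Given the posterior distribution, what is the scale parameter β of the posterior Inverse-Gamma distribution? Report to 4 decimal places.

With known mean μ and an Inverse-Gamma(α, β) prior on σ², the Normal likelihood is conjugate: posterior is Inv-Gamma(α + n/2, β + Σ(xᵢ−μ)²/2).
Posterior: Inv-Gamma(3.5 + 8/2, 5.0 + 9.395/2) = Inv-Gamma(7.50, 9.6975).
Posterior β = 9.6975.

9.6975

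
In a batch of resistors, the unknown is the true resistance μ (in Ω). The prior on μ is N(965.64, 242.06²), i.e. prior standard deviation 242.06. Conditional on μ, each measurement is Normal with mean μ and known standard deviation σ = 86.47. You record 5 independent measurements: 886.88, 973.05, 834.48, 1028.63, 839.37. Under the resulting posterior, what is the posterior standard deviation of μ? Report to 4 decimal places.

38.1863

For Normal data with known variance σ², a Normal(μ₀, σ₀²) prior on μ is conjugate. Posterior precision = 1/σ₀² + n/σ²; posterior mean is the precision-weighted average of μ₀ and x̄.
σ₀² = 242.06² = 58593.0436, σ² = 86.47² = 7477.0609; σ² + n·σ₀² = 7477.0609 + 5·58593.0436 = 300442.2789.
Posterior precision = 1/σ₀² + n/σ² = 1/58593.0436 + 5/7477.0609 = (σ² + n·σ₀²)/(σ₀²σ²) = 300442.2789/(58593.0436·7477.0609); posterior variance σₙ² = σ₀²σ²/(σ² + n·σ₀²) = 58593.0436·7477.0609/300442.2789 = 1458.196087.
Posterior SD = √σₙ² = √(58593.0436·7477.0609/300442.2789) = 38.1863.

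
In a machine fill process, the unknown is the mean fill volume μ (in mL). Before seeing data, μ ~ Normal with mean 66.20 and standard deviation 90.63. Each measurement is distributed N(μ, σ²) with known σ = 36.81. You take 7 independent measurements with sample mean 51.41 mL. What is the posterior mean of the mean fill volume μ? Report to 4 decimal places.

51.7505

For Normal data with known variance σ², a Normal(μ₀, σ₀²) prior on μ is conjugate. Posterior precision = 1/σ₀² + n/σ²; posterior mean is the precision-weighted average of μ₀ and x̄.
n·x̄ = 7·51.41 = 359.87.
σ₀² = 90.63² = 8213.7969, σ² = 36.81² = 1354.9761; σ² + n·σ₀² = 1354.9761 + 7·8213.7969 = 58851.5544.
Posterior mean = (μ₀/σ₀² + n·x̄/σ²)/(1/σ₀² + n/σ²) = (σ²·μ₀ + σ₀²·n·x̄)/(σ² + n·σ₀²) = (1354.9761·66.20 + 8213.7969·359.87)/58851.5544 = 3045598.508223/58851.5544 = 51.7505.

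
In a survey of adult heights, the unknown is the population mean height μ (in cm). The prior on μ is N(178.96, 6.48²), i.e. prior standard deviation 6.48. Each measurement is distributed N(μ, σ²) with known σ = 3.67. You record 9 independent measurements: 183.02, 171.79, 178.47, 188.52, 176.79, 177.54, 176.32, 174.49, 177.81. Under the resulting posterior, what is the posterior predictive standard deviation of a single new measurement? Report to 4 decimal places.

3.8619

For Normal data with known variance σ², a Normal(μ₀, σ₀²) prior on μ is conjugate. Posterior precision = 1/σ₀² + n/σ²; posterior mean is the precision-weighted average of μ₀ and x̄.
σ₀² = 6.48² = 41.9904, σ² = 3.67² = 13.4689; σ² + n·σ₀² = 13.4689 + 9·41.9904 = 391.3825.
Posterior precision = 1/σ₀² + n/σ² = 1/41.9904 + 9/13.4689 = (σ² + n·σ₀²)/(σ₀²σ²) = 391.3825/(41.9904·13.4689); posterior variance σₙ² = σ₀²σ²/(σ² + n·σ₀²) = 41.9904·13.4689/391.3825 = 1.445043.
Predictive variance for one new observation = σₙ² + σ² = 41.9904·13.4689/391.3825 + 13.4689 = σ²·(σ₀² + 391.3825)/391.3825 = 13.4689·433.3729/391.3825 = 14.913943; SD = √(13.4689·433.3729/391.3825) = 3.8619.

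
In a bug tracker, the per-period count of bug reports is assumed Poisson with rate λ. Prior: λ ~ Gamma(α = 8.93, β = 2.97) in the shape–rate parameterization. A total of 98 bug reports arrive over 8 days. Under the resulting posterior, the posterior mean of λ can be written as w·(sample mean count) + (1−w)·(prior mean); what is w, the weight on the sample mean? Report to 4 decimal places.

0.7293

With a Gamma(shape α, rate β) prior, the Poisson likelihood is conjugate: the posterior is Gamma(α + ΣXᵢ, β + n).
Posterior mean = (α₀+S)/(β₀+n) = [n/(β₀+n)]·(S/n) + [β₀/(β₀+n)]·(α₀/β₀), so only n and β₀ enter the weight.
Weight on data w = n/(β₀+n) = 8/(2.97+8) = 8/10.97 = 0.7293.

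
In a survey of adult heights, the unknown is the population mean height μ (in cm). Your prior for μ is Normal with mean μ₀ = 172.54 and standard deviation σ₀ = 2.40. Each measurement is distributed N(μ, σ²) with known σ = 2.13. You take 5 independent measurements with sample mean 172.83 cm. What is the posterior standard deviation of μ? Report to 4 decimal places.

For Normal data with known variance σ², a Normal(μ₀, σ₀²) prior on μ is conjugate. Posterior precision = 1/σ₀² + n/σ²; posterior mean is the precision-weighted average of μ₀ and x̄.
σ₀² = 2.40² = 5.76, σ² = 2.13² = 4.5369; σ² + n·σ₀² = 4.5369 + 5·5.76 = 33.3369.
Posterior precision = 1/σ₀² + n/σ² = 1/5.76 + 5/4.5369 = (σ² + n·σ₀²)/(σ₀²σ²) = 33.3369/(5.76·4.5369); posterior variance σₙ² = σ₀²σ²/(σ² + n·σ₀²) = 5.76·4.5369/33.3369 = 0.783892.
Posterior SD = √σₙ² = √(5.76·4.5369/33.3369) = 0.8854.

0.8854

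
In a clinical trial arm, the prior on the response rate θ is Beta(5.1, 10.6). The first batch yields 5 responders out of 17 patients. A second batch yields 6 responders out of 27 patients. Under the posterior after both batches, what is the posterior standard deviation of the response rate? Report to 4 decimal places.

0.0570

The Beta prior is conjugate to a Binomial/Bernoulli likelihood; the update adds successes to α and failures to β.
After batch 1: Beta(5.1+5, 10.6+12) = Beta(10.1, 22.6).
After batch 2: Beta(10.1+6, 22.6+21) = Beta(16.1, 43.6).
Var = αβ/((α+β)²(α+β+1)) = 16.1·43.6/(59.7²·60.7) = 0.00324470; SD = √0.00324470 = 0.0570.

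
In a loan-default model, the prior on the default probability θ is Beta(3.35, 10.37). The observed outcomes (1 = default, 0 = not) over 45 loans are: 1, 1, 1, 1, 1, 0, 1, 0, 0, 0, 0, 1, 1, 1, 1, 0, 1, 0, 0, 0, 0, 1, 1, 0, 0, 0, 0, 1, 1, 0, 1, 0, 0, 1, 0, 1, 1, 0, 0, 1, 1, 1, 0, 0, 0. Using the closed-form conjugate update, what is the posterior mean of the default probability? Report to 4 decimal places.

The Beta prior is conjugate to a Binomial/Bernoulli likelihood; the update adds successes to α and failures to β.
Posterior: Beta(α+k, β+n−k) = Beta(3.35+22, 10.37+23) = Beta(25.35, 33.37).
Posterior mean = α/(α+β) = 25.35/58.72 = 0.4317.

0.4317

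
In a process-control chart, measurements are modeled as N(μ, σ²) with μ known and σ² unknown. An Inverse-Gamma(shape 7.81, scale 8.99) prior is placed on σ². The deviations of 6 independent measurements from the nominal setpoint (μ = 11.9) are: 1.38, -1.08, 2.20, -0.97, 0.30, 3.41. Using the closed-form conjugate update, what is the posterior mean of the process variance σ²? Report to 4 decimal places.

1.9648

With known mean μ and an Inverse-Gamma(α, β) prior on σ², the Normal likelihood is conjugate: posterior is Inv-Gamma(α + n/2, β + Σ(xᵢ−μ)²/2).
Σ(xᵢ−μ)² = (1.38)² + (-1.08)² + (2.20)² + (-0.97)² + (0.30)² + (3.41)² = 20.5698.
Posterior: Inv-Gamma(7.81 + 6/2, 8.99 + 20.5698/2) = Inv-Gamma(10.81, 19.27490).
E[σ²|data] = β/(α−1) = 19.27490/9.81 = 1.9648.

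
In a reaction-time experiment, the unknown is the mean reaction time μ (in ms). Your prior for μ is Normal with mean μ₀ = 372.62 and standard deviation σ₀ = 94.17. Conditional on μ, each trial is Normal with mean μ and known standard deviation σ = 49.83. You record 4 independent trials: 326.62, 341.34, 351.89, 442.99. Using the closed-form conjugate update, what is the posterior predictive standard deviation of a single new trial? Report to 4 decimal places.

For Normal data with known variance σ², a Normal(μ₀, σ₀²) prior on μ is conjugate. Posterior precision = 1/σ₀² + n/σ²; posterior mean is the precision-weighted average of μ₀ and x̄.
σ₀² = 94.17² = 8867.9889, σ² = 49.83² = 2483.0289; σ² + n·σ₀² = 2483.0289 + 4·8867.9889 = 37954.9845.
Posterior precision = 1/σ₀² + n/σ² = 1/8867.9889 + 4/2483.0289 = (σ² + n·σ₀²)/(σ₀²σ²) = 37954.9845/(8867.9889·2483.0289); posterior variance σₙ² = σ₀²σ²/(σ² + n·σ₀²) = 8867.9889·2483.0289/37954.9845 = 580.147061.
Predictive variance for one new observation = σₙ² + σ² = 8867.9889·2483.0289/37954.9845 + 2483.0289 = σ²·(σ₀² + 37954.9845)/37954.9845 = 2483.0289·46822.9734/37954.9845 = 3063.175961; SD = √(2483.0289·46822.9734/37954.9845) = 55.3460.

55.3460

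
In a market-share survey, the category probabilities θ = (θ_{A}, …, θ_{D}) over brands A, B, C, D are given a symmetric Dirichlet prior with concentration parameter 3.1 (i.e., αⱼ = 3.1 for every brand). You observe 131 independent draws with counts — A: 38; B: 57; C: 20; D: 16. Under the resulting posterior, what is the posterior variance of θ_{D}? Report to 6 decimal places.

0.000800

The Dirichlet prior is conjugate to the Multinomial likelihood: each posterior αⱼ = prior αⱼ + observed count nⱼ.
Posterior concentration: (41.1, 60.1, 23.1, 19.1), total = 143.4.
Var[θ_j] = α_j(Σα−α_j)/((Σα)²(Σα+1)) = 19.1·124.3/(143.4²·144.4) = 0.000800.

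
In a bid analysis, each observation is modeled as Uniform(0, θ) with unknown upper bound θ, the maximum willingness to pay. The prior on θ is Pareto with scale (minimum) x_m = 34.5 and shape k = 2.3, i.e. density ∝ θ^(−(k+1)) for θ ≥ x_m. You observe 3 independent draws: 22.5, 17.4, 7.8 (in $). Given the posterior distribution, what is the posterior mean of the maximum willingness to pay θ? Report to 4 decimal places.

A Pareto(scale x_m, shape k) prior on the upper bound θ of Uniform(0, θ) is conjugate: posterior is Pareto(max(x_m, max xᵢ), k + n).
Sample maximum = 22.5; prior scale x_m = 34.5 → posterior scale = max = 34.5.
Posterior shape = 2.3 + 3 = 5.3.
E[θ|data] = k·x_m/(k−1) = 5.3·34.5/4.3 = 42.5233.

42.5233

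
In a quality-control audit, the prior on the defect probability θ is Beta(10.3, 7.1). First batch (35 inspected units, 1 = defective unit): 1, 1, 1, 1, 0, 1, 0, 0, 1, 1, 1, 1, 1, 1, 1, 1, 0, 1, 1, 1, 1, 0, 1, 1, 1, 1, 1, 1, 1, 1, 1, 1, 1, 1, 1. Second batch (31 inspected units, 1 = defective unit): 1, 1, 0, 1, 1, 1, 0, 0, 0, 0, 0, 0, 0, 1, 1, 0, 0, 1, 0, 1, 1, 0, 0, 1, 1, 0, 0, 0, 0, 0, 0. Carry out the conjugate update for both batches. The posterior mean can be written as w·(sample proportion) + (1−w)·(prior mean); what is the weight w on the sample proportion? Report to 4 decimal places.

The Beta prior is conjugate to a Binomial/Bernoulli likelihood; the update adds successes to α and failures to β.
Total number of inspected units: n = 35 + 31 = 66.
Posterior mean = (α₀+k)/(α₀+β₀+n) = [n/(α₀+β₀+n)]·(k/n) + [(α₀+β₀)/(α₀+β₀+n)]·α₀/(α₀+β₀), so only n and the prior enter the weight.
The weight on the data is w = n/(α₀+β₀+n) = 66/(10.3+7.1+66) = 66/83.4 = 0.7914.

0.7914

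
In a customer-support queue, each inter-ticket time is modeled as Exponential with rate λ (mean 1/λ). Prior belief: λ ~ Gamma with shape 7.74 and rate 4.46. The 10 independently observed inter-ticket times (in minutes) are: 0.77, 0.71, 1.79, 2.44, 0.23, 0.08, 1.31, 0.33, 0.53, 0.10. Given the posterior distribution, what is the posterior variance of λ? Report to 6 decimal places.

With a Gamma(shape α, rate β) prior on the exponential rate λ, the posterior after n observations with total T = Σxᵢ is Gamma(α+n, β+T).
Sum of observations T = 8.29 minutes; n = 10.
Posterior: Gamma(7.74+10, 4.46+8.29) = Gamma(17.74, 12.75).
Var = α/β² = 0.109127.

0.109127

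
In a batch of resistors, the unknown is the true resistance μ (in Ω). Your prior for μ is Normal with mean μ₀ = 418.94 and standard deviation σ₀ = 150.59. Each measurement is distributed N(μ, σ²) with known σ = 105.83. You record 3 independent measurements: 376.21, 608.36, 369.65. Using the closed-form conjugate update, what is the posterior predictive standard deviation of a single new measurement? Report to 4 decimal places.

For Normal data with known variance σ², a Normal(μ₀, σ₀²) prior on μ is conjugate. Posterior precision = 1/σ₀² + n/σ²; posterior mean is the precision-weighted average of μ₀ and x̄.
σ₀² = 150.59² = 22677.3481, σ² = 105.83² = 11199.9889; σ² + n·σ₀² = 11199.9889 + 3·22677.3481 = 79232.0332.
Posterior precision = 1/σ₀² + n/σ² = 1/22677.3481 + 3/11199.9889 = (σ² + n·σ₀²)/(σ₀²σ²) = 79232.0332/(22677.3481·11199.9889); posterior variance σₙ² = σ₀²σ²/(σ² + n·σ₀²) = 22677.3481·11199.9889/79232.0332 = 3205.597998.
Predictive variance for one new observation = σₙ² + σ² = 22677.3481·11199.9889/79232.0332 + 11199.9889 = σ²·(σ₀² + 79232.0332)/79232.0332 = 11199.9889·101909.3813/79232.0332 = 14405.586898; SD = √(11199.9889·101909.3813/79232.0332) = 120.0233.

120.0233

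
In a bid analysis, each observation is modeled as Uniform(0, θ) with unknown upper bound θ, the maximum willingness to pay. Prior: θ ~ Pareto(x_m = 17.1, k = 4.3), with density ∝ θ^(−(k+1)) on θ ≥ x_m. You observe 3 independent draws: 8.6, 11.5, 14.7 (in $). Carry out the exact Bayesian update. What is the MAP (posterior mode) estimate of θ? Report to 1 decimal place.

17.1

A Pareto(scale x_m, shape k) prior on the upper bound θ of Uniform(0, θ) is conjugate: posterior is Pareto(max(x_m, max xᵢ), k + n).
Sample maximum = 14.7; prior scale x_m = 17.1 → posterior scale = max = 17.1.
Posterior shape = 4.3 + 3 = 7.3.
The Pareto density is decreasing on [x_m, ∞), so the mode is x_m = 17.1.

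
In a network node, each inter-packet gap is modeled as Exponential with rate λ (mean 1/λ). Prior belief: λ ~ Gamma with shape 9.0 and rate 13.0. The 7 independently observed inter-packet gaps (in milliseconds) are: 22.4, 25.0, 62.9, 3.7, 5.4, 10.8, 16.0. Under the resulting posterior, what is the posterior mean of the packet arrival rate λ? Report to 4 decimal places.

With a Gamma(shape α, rate β) prior on the exponential rate λ, the posterior after n observations with total T = Σxᵢ is Gamma(α+n, β+T).
Sum of observations T = 146.2 milliseconds; n = 7.
Posterior: Gamma(9.0+7, 13.0+146.2) = Gamma(16.0, 159.2).
Posterior mean of λ = α/β = 16.0/159.2 = 0.1005.

0.1005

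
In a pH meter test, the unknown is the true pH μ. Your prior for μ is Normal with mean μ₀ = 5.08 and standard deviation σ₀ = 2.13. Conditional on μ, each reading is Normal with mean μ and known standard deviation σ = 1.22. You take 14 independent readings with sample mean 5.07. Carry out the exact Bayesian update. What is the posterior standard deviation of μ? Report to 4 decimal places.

For Normal data with known variance σ², a Normal(μ₀, σ₀²) prior on μ is conjugate. Posterior precision = 1/σ₀² + n/σ²; posterior mean is the precision-weighted average of μ₀ and x̄.
σ₀² = 2.13² = 4.5369, σ² = 1.22² = 1.4884; σ² + n·σ₀² = 1.4884 + 14·4.5369 = 65.005.
Posterior precision = 1/σ₀² + n/σ² = 1/4.5369 + 14/1.4884 = (σ² + n·σ₀²)/(σ₀²σ²) = 65.005/(4.5369·1.4884); posterior variance σₙ² = σ₀²σ²/(σ² + n·σ₀²) = 4.5369·1.4884/65.005 = 0.103880.
Posterior SD = √σₙ² = √(4.5369·1.4884/65.005) = 0.3223.

0.3223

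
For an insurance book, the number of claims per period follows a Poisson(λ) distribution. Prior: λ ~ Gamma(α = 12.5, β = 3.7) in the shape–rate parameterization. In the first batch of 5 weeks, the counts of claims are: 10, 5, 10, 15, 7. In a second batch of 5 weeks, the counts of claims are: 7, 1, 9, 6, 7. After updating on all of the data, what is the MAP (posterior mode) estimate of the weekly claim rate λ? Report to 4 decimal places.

6.4599

With a Gamma(shape α, rate β) prior, the Poisson likelihood is conjugate: the posterior is Gamma(α + ΣXᵢ, β + n).
Batch 1: sum of counts S = 47 over n = 5 weeks.
After batch 1: Gamma(α+S, β+n) = Gamma(12.5+47, 3.7+5) = Gamma(59.5, 8.7).
Batch 2: sum of counts S = 30 over n = 5 weeks.
After batch 2: Gamma(α+S, β+n) = Gamma(59.5+30, 8.7+5) = Gamma(89.5, 13.7).
Mode of Gamma(α,β) for α≥1 is (α−1)/β = 88.5/13.7 = 6.4599.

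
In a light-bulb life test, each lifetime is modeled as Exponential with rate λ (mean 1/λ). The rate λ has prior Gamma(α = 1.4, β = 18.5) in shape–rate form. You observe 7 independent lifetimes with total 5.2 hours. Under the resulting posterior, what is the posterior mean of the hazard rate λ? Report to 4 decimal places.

With a Gamma(shape α, rate β) prior on the exponential rate λ, the posterior after n observations with total T = Σxᵢ is Gamma(α+n, β+T).
Posterior: Gamma(1.4+7, 18.5+5.2) = Gamma(8.4, 23.7).
Posterior mean of λ = α/β = 8.4/23.7 = 0.3544.

0.3544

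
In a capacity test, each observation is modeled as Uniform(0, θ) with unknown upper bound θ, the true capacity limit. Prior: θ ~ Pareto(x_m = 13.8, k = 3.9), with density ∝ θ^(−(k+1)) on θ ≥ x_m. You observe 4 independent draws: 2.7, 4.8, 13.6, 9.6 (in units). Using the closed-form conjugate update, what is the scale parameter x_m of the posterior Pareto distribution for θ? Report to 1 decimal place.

13.8

A Pareto(scale x_m, shape k) prior on the upper bound θ of Uniform(0, θ) is conjugate: posterior is Pareto(max(x_m, max xᵢ), k + n).
Sample maximum = 13.6; prior scale x_m = 13.8 → posterior scale = max = 13.8.
Posterior shape = 3.9 + 4 = 7.9.
Posterior scale x_m = 13.8.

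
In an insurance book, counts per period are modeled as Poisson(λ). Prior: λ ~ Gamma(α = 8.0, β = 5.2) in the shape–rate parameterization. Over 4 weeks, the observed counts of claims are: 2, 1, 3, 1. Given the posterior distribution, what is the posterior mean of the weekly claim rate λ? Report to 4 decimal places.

With a Gamma(shape α, rate β) prior, the Poisson likelihood is conjugate: the posterior is Gamma(α + ΣXᵢ, β + n).
Sum of counts S = 7 over n = 4 weeks.
Posterior: Gamma(α+S, β+n) = Gamma(8.0+7, 5.2+4) = Gamma(15.0, 9.2).
Posterior mean = α/β = 15.0/9.2 = 1.6304.

1.6304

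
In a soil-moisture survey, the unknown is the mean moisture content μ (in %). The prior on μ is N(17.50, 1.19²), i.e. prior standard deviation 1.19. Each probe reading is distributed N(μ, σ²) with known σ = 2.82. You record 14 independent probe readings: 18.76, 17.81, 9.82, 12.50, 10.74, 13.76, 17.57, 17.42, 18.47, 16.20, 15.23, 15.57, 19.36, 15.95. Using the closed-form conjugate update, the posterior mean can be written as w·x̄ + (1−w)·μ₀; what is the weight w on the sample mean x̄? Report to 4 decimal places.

For Normal data with known variance σ², a Normal(μ₀, σ₀²) prior on μ is conjugate. Posterior precision = 1/σ₀² + n/σ²; posterior mean is the precision-weighted average of μ₀ and x̄.
σ₀² = 1.19² = 1.4161, σ² = 2.82² = 7.9524. Prior precision 1/σ₀² = 1/1.4161; data precision n/σ² = 14/7.9524.
w = (n/σ²)/(1/σ₀² + n/σ²) = n·σ₀²/(σ² + n·σ₀²) = 14·1.4161/(7.9524 + 14·1.4161) = 19.8254/27.7778 = 0.7137.

0.7137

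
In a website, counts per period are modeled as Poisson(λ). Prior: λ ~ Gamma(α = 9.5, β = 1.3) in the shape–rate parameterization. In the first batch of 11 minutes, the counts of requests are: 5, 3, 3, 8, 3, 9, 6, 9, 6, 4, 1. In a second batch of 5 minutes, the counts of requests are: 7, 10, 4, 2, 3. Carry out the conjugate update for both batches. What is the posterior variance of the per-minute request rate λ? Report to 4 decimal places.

With a Gamma(shape α, rate β) prior, the Poisson likelihood is conjugate: the posterior is Gamma(α + ΣXᵢ, β + n).
Batch 1: sum of counts S = 57 over n = 11 minutes.
After batch 1: Gamma(α+S, β+n) = Gamma(9.5+57, 1.3+11) = Gamma(66.5, 12.3).
Batch 2: sum of counts S = 26 over n = 5 minutes.
After batch 2: Gamma(α+S, β+n) = Gamma(66.5+26, 12.3+5) = Gamma(92.5, 17.3).
Var = α/β² = 92.5/17.3² = 0.3091.

0.3091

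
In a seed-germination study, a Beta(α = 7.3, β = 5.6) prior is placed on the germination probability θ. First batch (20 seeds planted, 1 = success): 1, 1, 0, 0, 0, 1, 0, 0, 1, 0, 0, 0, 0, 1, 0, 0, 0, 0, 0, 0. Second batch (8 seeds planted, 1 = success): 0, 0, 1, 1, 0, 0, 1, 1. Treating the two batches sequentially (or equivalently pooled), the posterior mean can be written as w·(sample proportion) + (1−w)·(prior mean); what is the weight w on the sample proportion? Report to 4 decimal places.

0.6846

The Beta prior is conjugate to a Binomial/Bernoulli likelihood; the update adds successes to α and failures to β.
Total number of seeds planted: n = 20 + 8 = 28.
Posterior mean = (α₀+k)/(α₀+β₀+n) = [n/(α₀+β₀+n)]·(k/n) + [(α₀+β₀)/(α₀+β₀+n)]·α₀/(α₀+β₀), so only n and the prior enter the weight.
The weight on the data is w = n/(α₀+β₀+n) = 28/(7.3+5.6+28) = 28/40.9 = 0.6846.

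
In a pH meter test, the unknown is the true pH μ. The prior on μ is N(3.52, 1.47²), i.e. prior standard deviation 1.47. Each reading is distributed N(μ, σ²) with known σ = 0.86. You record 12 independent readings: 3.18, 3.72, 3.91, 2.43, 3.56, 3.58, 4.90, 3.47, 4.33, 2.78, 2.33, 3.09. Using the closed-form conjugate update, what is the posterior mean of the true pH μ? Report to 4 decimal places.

3.4422

For Normal data with known variance σ², a Normal(μ₀, σ₀²) prior on μ is conjugate. Posterior precision = 1/σ₀² + n/σ²; posterior mean is the precision-weighted average of μ₀ and x̄.
Σxᵢ = 3.18 + 3.72 + 3.91 + 2.43 + 3.56 + 3.58 + 4.90 + 3.47 + 4.33 + 2.78 + 2.33 + 3.09 = 41.28, so n·x̄ = 41.28.
σ₀² = 1.47² = 2.1609, σ² = 0.86² = 0.7396; σ² + n·σ₀² = 0.7396 + 12·2.1609 = 26.6704.
Posterior mean = (μ₀/σ₀² + n·x̄/σ²)/(1/σ₀² + n/σ²) = (σ²·μ₀ + σ₀²·n·x̄)/(σ² + n·σ₀²) = (0.7396·3.52 + 2.1609·41.28)/26.6704 = 91.805344/26.6704 = 3.4422.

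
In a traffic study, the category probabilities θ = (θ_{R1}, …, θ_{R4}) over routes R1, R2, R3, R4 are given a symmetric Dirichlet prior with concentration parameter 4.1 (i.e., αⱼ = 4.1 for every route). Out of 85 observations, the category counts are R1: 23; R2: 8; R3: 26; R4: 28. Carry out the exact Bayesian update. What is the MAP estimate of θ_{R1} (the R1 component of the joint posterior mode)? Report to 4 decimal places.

0.2680

The Dirichlet prior is conjugate to the Multinomial likelihood: each posterior αⱼ = prior αⱼ + observed count nⱼ.
Posterior concentration: (27.1, 12.1, 30.1, 32.1), total = 101.4.
Joint mode component: (α_{R1}−1)/(Σα−K) = 26.1/97.4 = 0.2680.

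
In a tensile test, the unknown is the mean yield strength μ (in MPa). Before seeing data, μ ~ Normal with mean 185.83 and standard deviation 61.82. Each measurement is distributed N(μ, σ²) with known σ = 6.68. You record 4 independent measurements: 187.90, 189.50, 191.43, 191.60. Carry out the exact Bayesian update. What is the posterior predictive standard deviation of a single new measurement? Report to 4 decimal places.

7.4663

For Normal data with known variance σ², a Normal(μ₀, σ₀²) prior on μ is conjugate. Posterior precision = 1/σ₀² + n/σ²; posterior mean is the precision-weighted average of μ₀ and x̄.
σ₀² = 61.82² = 3821.7124, σ² = 6.68² = 44.6224; σ² + n·σ₀² = 44.6224 + 4·3821.7124 = 15331.472.
Posterior precision = 1/σ₀² + n/σ² = 1/3821.7124 + 4/44.6224 = (σ² + n·σ₀²)/(σ₀²σ²) = 15331.472/(3821.7124·44.6224); posterior variance σₙ² = σ₀²σ²/(σ² + n·σ₀²) = 3821.7124·44.6224/15331.472 = 11.123132.
Predictive variance for one new observation = σₙ² + σ² = 3821.7124·44.6224/15331.472 + 44.6224 = σ²·(σ₀² + 15331.472)/15331.472 = 44.6224·19153.1844/15331.472 = 55.745532; SD = √(44.6224·19153.1844/15331.472) = 7.4663.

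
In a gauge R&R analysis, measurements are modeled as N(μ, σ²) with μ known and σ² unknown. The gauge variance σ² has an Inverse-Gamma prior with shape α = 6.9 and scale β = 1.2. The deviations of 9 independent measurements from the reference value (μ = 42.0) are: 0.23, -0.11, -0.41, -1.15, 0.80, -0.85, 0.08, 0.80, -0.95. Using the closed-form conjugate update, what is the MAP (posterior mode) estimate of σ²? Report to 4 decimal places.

With known mean μ and an Inverse-Gamma(α, β) prior on σ², the Normal likelihood is conjugate: posterior is Inv-Gamma(α + n/2, β + Σ(xᵢ−μ)²/2).
Σ(xᵢ−μ)² = (0.23)² + (-0.11)² + (-0.41)² + (-1.15)² + (0.80)² + (-0.85)² + (0.08)² + (0.80)² + (-0.95)² = 4.4670.
Posterior: Inv-Gamma(6.9 + 9/2, 1.2 + 4.4670/2) = Inv-Gamma(11.40, 3.43350).
Mode = β/(α+1) = 3.43350/12.40 = 0.2769.

0.2769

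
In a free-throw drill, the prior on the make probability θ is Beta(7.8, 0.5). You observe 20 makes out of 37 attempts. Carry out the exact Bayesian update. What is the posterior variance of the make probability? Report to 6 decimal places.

The Beta prior is conjugate to a Binomial/Bernoulli likelihood; the update adds successes to α and failures to β.
Posterior: Beta(α+k, β+n−k) = Beta(7.8+20, 0.5+17) = Beta(27.8, 17.5).
Var = αβ/((α+β)²(α+β+1)) = 27.8·17.5/(45.3²·46.3) = 0.005120.

0.005120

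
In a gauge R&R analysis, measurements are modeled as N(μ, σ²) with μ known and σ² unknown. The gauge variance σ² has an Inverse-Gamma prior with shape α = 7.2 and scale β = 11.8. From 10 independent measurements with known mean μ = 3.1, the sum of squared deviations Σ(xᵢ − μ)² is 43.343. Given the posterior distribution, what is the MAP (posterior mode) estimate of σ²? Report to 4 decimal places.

2.5357

With known mean μ and an Inverse-Gamma(α, β) prior on σ², the Normal likelihood is conjugate: posterior is Inv-Gamma(α + n/2, β + Σ(xᵢ−μ)²/2).
Posterior: Inv-Gamma(7.2 + 10/2, 11.8 + 43.343/2) = Inv-Gamma(12.20, 33.4715).
Mode = β/(α+1) = 33.4715/13.20 = 2.5357.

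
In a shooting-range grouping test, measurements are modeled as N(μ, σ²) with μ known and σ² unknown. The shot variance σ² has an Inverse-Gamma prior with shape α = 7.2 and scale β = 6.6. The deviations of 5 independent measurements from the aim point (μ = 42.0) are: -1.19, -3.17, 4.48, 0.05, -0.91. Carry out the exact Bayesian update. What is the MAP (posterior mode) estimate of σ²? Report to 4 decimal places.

With known mean μ and an Inverse-Gamma(α, β) prior on σ², the Normal likelihood is conjugate: posterior is Inv-Gamma(α + n/2, β + Σ(xᵢ−μ)²/2).
Σ(xᵢ−μ)² = (-1.19)² + (-3.17)² + (4.48)² + (0.05)² + (-0.91)² = 32.3660.
Posterior: Inv-Gamma(7.2 + 5/2, 6.6 + 32.3660/2) = Inv-Gamma(9.70, 22.78300).
Mode = β/(α+1) = 22.78300/10.70 = 2.1293.

2.1293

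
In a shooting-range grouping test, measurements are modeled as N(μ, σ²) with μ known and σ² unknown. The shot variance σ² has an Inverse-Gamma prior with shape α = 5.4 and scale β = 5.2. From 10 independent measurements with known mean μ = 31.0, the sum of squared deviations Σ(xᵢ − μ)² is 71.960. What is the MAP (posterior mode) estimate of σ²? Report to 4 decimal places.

3.6123

With known mean μ and an Inverse-Gamma(α, β) prior on σ², the Normal likelihood is conjugate: posterior is Inv-Gamma(α + n/2, β + Σ(xᵢ−μ)²/2).
Posterior: Inv-Gamma(5.4 + 10/2, 5.2 + 71.960/2) = Inv-Gamma(10.40, 41.1800).
Mode = β/(α+1) = 41.1800/11.40 = 3.6123.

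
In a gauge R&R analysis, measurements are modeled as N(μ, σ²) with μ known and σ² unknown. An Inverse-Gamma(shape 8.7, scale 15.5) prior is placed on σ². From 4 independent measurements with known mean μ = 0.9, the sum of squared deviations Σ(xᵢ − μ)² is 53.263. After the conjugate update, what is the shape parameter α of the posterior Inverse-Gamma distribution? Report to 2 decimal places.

10.70

With known mean μ and an Inverse-Gamma(α, β) prior on σ², the Normal likelihood is conjugate: posterior is Inv-Gamma(α + n/2, β + Σ(xᵢ−μ)²/2).
Posterior: Inv-Gamma(8.7 + 4/2, 15.5 + 53.263/2) = Inv-Gamma(10.70, 42.1315).
Posterior α = 10.70.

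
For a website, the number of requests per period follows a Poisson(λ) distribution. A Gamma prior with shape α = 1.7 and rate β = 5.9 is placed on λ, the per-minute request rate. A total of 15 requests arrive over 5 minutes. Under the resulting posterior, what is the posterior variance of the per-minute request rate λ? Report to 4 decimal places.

0.1406

With a Gamma(shape α, rate β) prior, the Poisson likelihood is conjugate: the posterior is Gamma(α + ΣXᵢ, β + n).
Posterior: Gamma(α+S, β+n) = Gamma(1.7+15, 5.9+5) = Gamma(16.7, 10.9).
Var = α/β² = 16.7/10.9² = 0.1406.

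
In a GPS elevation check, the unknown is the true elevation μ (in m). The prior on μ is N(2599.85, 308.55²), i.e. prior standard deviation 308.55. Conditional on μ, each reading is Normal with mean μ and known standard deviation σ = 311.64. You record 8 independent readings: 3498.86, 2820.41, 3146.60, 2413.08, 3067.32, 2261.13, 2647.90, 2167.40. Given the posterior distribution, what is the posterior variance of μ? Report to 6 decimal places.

10766.972916

For Normal data with known variance σ², a Normal(μ₀, σ₀²) prior on μ is conjugate. Posterior precision = 1/σ₀² + n/σ²; posterior mean is the precision-weighted average of μ₀ and x̄.
σ₀² = 308.55² = 95203.1025, σ² = 311.64² = 97119.4896; σ² + n·σ₀² = 97119.4896 + 8·95203.1025 = 858744.3096.
Posterior precision = 1/σ₀² + n/σ² = 1/95203.1025 + 8/97119.4896 = (σ² + n·σ₀²)/(σ₀²σ²) = 858744.3096/(95203.1025·97119.4896); posterior variance σₙ² = σ₀²σ²/(σ² + n·σ₀²) = 95203.1025·97119.4896/858744.3096 = 10766.972916.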